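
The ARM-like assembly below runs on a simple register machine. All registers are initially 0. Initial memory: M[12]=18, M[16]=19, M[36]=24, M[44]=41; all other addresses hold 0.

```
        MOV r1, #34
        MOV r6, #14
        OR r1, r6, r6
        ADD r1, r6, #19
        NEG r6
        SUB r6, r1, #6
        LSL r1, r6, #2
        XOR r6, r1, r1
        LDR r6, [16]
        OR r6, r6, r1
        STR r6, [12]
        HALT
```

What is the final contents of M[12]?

MOV r1, #34 → r1=34
MOV r6, #14 → r6=14
OR r1, r6, r6 → r1=14|14=14
ADD r1, r6, #19 → r1=14+19=33
NEG r6 → r6=-(14)=-14
SUB r6, r1, #6 → r6=33-6=27
LSL r1, r6, #2 → r1=27<<2=108
XOR r6, r1, r1 → r6=108^108=0
LDR r6, [16] → r6=M[16]=19
OR r6, r6, r1 → r6=19|108=127
STR r6, [12] → M[12]=127
halt.

127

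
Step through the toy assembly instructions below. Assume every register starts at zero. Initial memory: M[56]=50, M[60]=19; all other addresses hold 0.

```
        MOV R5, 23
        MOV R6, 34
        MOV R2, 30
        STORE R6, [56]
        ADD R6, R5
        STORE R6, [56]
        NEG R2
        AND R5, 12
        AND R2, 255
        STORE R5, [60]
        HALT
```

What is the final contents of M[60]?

4

MOV R5, 23 → R5=23
MOV R6, 34 → R6=34
MOV R2, 30 → R2=30
STORE R6, [56] → M[56]=34
ADD R6, R5 → R6=34+23=57
STORE R6, [56] → M[56]=57
NEG R2 → R2=-(30)=-30
AND R5, 12 → R5=23&12=4
AND R2, 255 → R2=(-30)&255=226
STORE R5, [60] → M[60]=4
halt.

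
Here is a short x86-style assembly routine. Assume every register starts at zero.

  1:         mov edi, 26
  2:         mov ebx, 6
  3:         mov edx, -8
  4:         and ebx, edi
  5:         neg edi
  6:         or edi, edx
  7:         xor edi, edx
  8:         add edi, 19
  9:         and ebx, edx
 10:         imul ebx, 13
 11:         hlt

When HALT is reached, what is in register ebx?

0

mov edi, 26 → edi=26
mov ebx, 6 → ebx=6
mov edx, -8 → edx=-8
and ebx, edi → ebx=6&26=2
neg edi → edi=-(26)=-26
or edi, edx → edi=(-26)|(-8)=-2
xor edi, edx → edi=(-2)^(-8)=6
add edi, 19 → edi=6+19=25
and ebx, edx → ebx=2&(-8)=0
imul ebx, 13 → ebx=0*13=0
halt.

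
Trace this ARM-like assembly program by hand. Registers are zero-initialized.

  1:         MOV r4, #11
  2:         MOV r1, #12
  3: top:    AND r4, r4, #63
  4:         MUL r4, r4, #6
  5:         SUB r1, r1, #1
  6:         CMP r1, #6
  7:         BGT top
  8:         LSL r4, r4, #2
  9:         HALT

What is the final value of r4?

r4=11
r1=12
r4=11&63=11
r4=11*6=66
r1=12-1=11
CMP r1, #6  (cmp 11,6)
BGT top: taken
r4=66&63=2
r4=2*6=12
r1=11-1=10
CMP r1, #6  (cmp 10,6)
BGT top: taken
r4=12&63=12
r4=12*6=72
r1=10-1=9
CMP r1, #6  (cmp 9,6)
BGT top: taken
r4=72&63=8
r4=8*6=48
r1=9-1=8
CMP r1, #6  (cmp 8,6)
BGT top: taken
r4=48&63=48
r4=48*6=288
r1=8-1=7
CMP r1, #6  (cmp 7,6)
BGT top: taken
r4=288&63=32
r4=32*6=192
r1=7-1=6
CMP r1, #6  (cmp 6,6)
BGT top: not taken
r4=192<<2=768
halt.

768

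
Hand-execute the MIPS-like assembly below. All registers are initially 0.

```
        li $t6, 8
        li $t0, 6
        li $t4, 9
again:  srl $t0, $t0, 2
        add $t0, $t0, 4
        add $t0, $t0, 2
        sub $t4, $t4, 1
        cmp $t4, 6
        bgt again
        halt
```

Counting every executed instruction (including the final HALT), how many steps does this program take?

22

after li $t6, 8: $t6=8
after li $t0, 6: $t0=6
after li $t4, 9: $t4=9
after srl $t0, $t0, 2: $t0=6>>2=1
after add $t0, $t0, 4: $t0=1+4=5
after add $t0, $t0, 2: $t0=5+2=7
after sub $t4, $t4, 1: $t4=9-1=8
cmp $t4, 6  (cmp 8,6)
bgt again: taken
after srl $t0, $t0, 2: $t0=7>>2=1
after add $t0, $t0, 4: $t0=1+4=5
after add $t0, $t0, 2: $t0=5+2=7
after sub $t4, $t4, 1: $t4=8-1=7
cmp $t4, 6  (cmp 7,6)
bgt again: taken
after srl $t0, $t0, 2: $t0=7>>2=1
after add $t0, $t0, 4: $t0=1+4=5
after add $t0, $t0, 2: $t0=5+2=7
after sub $t4, $t4, 1: $t4=7-1=6
cmp $t4, 6  (cmp 6,6)
bgt again: not taken
halt.
Total executed instructions: 22.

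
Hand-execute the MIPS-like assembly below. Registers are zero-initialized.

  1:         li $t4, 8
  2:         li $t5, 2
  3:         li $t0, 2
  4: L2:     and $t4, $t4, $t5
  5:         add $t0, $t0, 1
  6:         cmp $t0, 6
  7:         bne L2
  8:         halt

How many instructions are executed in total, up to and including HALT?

$t4=8
$t5=2
$t0=2
$t4=8&2=0
$t0=2+1=3
cmp $t0, 6  (cmp 3,6)
bne L2: taken
$t4=0&2=0
$t0=3+1=4
cmp $t0, 6  (cmp 4,6)
bne L2: taken
$t4=0&2=0
$t0=4+1=5
cmp $t0, 6  (cmp 5,6)
bne L2: taken
$t4=0&2=0
$t0=5+1=6
cmp $t0, 6  (cmp 6,6)
bne L2: not taken
halt.
Total executed instructions: 20.

20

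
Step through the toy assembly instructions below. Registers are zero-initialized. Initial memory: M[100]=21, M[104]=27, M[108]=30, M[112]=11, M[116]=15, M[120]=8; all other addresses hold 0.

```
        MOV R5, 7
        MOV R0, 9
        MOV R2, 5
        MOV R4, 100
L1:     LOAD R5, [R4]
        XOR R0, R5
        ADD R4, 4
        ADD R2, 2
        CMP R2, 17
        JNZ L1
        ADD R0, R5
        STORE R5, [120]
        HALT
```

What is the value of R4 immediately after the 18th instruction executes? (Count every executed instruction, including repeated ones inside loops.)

108

after MOV R5, 7: R5=7
after MOV R0, 9: R0=9
after MOV R2, 5: R2=5
after MOV R4, 100: R4=100
after LOAD R5, [R4]: R5=M[100]=21
after XOR R0, R5: R0=9^21=28
after ADD R4, 4: R4=100+4=104
after ADD R2, 2: R2=5+2=7
CMP R2, 17  (cmp 7,17)
JNZ L1: taken
after LOAD R5, [R4]: R5=M[104]=27
after XOR R0, R5: R0=28^27=7
after ADD R4, 4: R4=104+4=108
after ADD R2, 2: R2=7+2=9
CMP R2, 17  (cmp 9,17)
JNZ L1: taken
after LOAD R5, [R4]: R5=M[108]=30
after XOR R0, R5: R0=7^30=25
After step 18: R4 = 108.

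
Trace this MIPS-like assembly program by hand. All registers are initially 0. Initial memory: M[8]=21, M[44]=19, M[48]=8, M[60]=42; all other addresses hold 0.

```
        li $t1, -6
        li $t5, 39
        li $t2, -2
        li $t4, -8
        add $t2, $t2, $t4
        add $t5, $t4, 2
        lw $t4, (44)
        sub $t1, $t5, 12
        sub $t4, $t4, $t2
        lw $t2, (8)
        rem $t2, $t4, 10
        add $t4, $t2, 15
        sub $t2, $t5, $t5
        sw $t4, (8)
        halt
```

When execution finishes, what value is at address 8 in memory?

after li $t1, -6: $t1=-6
after li $t5, 39: $t5=39
after li $t2, -2: $t2=-2
after li $t4, -8: $t4=-8
after add $t2, $t2, $t4: $t2=(-2)+(-8)=-10
after add $t5, $t4, 2: $t5=(-8)+2=-6
after lw $t4, (44): $t4=M[44]=19
after sub $t1, $t5, 12: $t1=(-6)-12=-18
after sub $t4, $t4, $t2: $t4=19-(-10)=29
after lw $t2, (8): $t2=M[8]=21
after rem $t2, $t4, 10: $t2=29%10=9
after add $t4, $t2, 15: $t4=9+15=24
after sub $t2, $t5, $t5: $t2=(-6)-(-6)=0
sw $t4, (8) → M[8]=24
halt.

24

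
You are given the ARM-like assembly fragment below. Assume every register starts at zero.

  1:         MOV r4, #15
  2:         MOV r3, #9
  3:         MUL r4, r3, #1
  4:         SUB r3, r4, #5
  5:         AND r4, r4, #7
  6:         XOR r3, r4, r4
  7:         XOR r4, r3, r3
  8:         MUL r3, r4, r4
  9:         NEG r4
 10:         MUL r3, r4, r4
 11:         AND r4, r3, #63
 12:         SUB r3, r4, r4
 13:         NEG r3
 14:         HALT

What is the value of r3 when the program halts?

r4=15
r3=9
r4=9*1=9
r3=9-5=4
r4=9&7=1
r3=1^1=0
r4=0^0=0
r3=0*0=0
r4=-(0)=0
r3=0*0=0
r4=0&63=0
r3=0-0=0
r3=-(0)=0
halt.

0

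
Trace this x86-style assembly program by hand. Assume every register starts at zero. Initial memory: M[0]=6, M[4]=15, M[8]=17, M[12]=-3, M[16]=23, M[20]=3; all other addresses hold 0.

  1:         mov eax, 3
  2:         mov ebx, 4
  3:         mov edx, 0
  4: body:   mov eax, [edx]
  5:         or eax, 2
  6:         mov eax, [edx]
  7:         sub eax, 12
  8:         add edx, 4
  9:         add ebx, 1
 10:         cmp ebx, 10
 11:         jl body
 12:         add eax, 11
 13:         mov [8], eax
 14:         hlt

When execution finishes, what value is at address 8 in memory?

eax=3
ebx=4
edx=0
eax=M[0]=6
eax=6|2=6
eax=M[0]=6
eax=6-12=-6
edx=0+4=4
ebx=4+1=5
cmp ebx, 10  (cmp 5,10)
jl body: taken
eax=M[4]=15
eax=15|2=15
eax=M[4]=15
eax=15-12=3
edx=4+4=8
ebx=5+1=6
cmp ebx, 10  (cmp 6,10)
jl body: taken
eax=M[8]=17
eax=17|2=19
eax=M[8]=17
eax=17-12=5
edx=8+4=12
ebx=6+1=7
cmp ebx, 10  (cmp 7,10)
jl body: taken
eax=M[12]=-3
eax=(-3)|2=-1
eax=M[12]=-3
eax=(-3)-12=-15
edx=12+4=16
ebx=7+1=8
cmp ebx, 10  (cmp 8,10)
jl body: taken
eax=M[16]=23
eax=23|2=23
eax=M[16]=23
eax=23-12=11
edx=16+4=20
ebx=8+1=9
cmp ebx, 10  (cmp 9,10)
jl body: taken
eax=M[20]=3
eax=3|2=3
eax=M[20]=3
eax=3-12=-9
edx=20+4=24
ebx=9+1=10
cmp ebx, 10  (cmp 10,10)
jl body: not taken
eax=(-9)+11=2
mov [8], eax → M[8]=2
halt.

2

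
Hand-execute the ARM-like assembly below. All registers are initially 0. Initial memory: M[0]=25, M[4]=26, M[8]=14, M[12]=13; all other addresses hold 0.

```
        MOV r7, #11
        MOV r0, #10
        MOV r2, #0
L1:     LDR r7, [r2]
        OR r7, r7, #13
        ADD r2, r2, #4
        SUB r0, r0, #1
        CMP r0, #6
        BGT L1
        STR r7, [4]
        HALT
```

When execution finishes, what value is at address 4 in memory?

13

after MOV r7, #11: r7=11
after MOV r0, #10: r0=10
after MOV r2, #0: r2=0
after LDR r7, [r2]: r7=M[0]=25
after OR r7, r7, #13: r7=25|13=29
after ADD r2, r2, #4: r2=0+4=4
after SUB r0, r0, #1: r0=10-1=9
CMP r0, #6  (cmp 9,6)
BGT L1: taken
after LDR r7, [r2]: r7=M[4]=26
after OR r7, r7, #13: r7=26|13=31
after ADD r2, r2, #4: r2=4+4=8
after SUB r0, r0, #1: r0=9-1=8
CMP r0, #6  (cmp 8,6)
BGT L1: taken
after LDR r7, [r2]: r7=M[8]=14
after OR r7, r7, #13: r7=14|13=15
after ADD r2, r2, #4: r2=8+4=12
after SUB r0, r0, #1: r0=8-1=7
CMP r0, #6  (cmp 7,6)
BGT L1: taken
after LDR r7, [r2]: r7=M[12]=13
after OR r7, r7, #13: r7=13|13=13
after ADD r2, r2, #4: r2=12+4=16
after SUB r0, r0, #1: r0=7-1=6
CMP r0, #6  (cmp 6,6)
BGT L1: not taken
STR r7, [4] → M[4]=13
halt.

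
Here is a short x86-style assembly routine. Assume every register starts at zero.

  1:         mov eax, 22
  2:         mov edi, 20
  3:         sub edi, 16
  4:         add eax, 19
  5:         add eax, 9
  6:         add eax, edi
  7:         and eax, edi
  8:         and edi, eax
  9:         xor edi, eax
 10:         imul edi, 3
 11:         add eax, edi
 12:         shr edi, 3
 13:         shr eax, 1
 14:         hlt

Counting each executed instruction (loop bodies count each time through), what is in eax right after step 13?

mov eax, 22 → eax=22
mov edi, 20 → edi=20
sub edi, 16 → edi=20-16=4
add eax, 19 → eax=22+19=41
add eax, 9 → eax=41+9=50
add eax, edi → eax=50+4=54
and eax, edi → eax=54&4=4
and edi, eax → edi=4&4=4
xor edi, eax → edi=4^4=0
imul edi, 3 → edi=0*3=0
add eax, edi → eax=4+0=4
shr edi, 3 → edi=0>>3=0
shr eax, 1 → eax=4>>1=2
After step 13: eax = 2.

2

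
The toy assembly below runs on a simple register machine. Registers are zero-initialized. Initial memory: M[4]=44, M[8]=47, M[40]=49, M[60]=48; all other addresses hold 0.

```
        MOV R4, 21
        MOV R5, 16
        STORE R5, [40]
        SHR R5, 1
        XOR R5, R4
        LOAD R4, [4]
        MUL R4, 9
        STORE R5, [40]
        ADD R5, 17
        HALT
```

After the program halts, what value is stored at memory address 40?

after MOV R4, 21: R4=21
after MOV R5, 16: R5=16
STORE R5, [40] → M[40]=16
after SHR R5, 1: R5=16>>1=8
after XOR R5, R4: R5=8^21=29
after LOAD R4, [4]: R4=M[4]=44
after MUL R4, 9: R4=44*9=396
STORE R5, [40] → M[40]=29
after ADD R5, 17: R5=29+17=46
halt.

29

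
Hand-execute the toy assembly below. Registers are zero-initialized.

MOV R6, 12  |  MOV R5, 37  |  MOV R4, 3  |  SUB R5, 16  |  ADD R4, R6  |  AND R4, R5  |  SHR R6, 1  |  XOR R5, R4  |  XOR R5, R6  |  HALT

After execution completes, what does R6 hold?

after MOV R6, 12: R6=12
after MOV R5, 37: R5=37
after MOV R4, 3: R4=3
after SUB R5, 16: R5=37-16=21
after ADD R4, R6: R4=3+12=15
after AND R4, R5: R4=15&21=5
after SHR R6, 1: R6=12>>1=6
after XOR R5, R4: R5=21^5=16
after XOR R5, R6: R5=16^6=22
halt.

6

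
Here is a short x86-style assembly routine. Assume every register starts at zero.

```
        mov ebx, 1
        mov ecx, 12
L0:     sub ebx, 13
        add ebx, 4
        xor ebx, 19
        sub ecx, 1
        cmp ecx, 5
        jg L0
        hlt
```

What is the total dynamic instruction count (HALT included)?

after mov ebx, 1: ebx=1
after mov ecx, 12: ecx=12
after sub ebx, 13: ebx=1-13=-12
after add ebx, 4: ebx=(-12)+4=-8
after xor ebx, 19: ebx=(-8)^19=-21
after sub ecx, 1: ecx=12-1=11
cmp ecx, 5  (cmp 11,5)
jg L0: taken
after sub ebx, 13: ebx=(-21)-13=-34
after add ebx, 4: ebx=(-34)+4=-30
after xor ebx, 19: ebx=(-30)^19=-15
after sub ecx, 1: ecx=11-1=10
cmp ecx, 5  (cmp 10,5)
jg L0: taken
after sub ebx, 13: ebx=(-15)-13=-28
after add ebx, 4: ebx=(-28)+4=-24
after xor ebx, 19: ebx=(-24)^19=-5
after sub ecx, 1: ecx=10-1=9
cmp ecx, 5  (cmp 9,5)
jg L0: taken
after sub ebx, 13: ebx=(-5)-13=-18
after add ebx, 4: ebx=(-18)+4=-14
after xor ebx, 19: ebx=(-14)^19=-31
after sub ecx, 1: ecx=9-1=8
cmp ecx, 5  (cmp 8,5)
jg L0: taken
after sub ebx, 13: ebx=(-31)-13=-44
after add ebx, 4: ebx=(-44)+4=-40
after xor ebx, 19: ebx=(-40)^19=-53
after sub ecx, 1: ecx=8-1=7
cmp ecx, 5  (cmp 7,5)
jg L0: taken
after sub ebx, 13: ebx=(-53)-13=-66
after add ebx, 4: ebx=(-66)+4=-62
after xor ebx, 19: ebx=(-62)^19=-47
after sub ecx, 1: ecx=7-1=6
cmp ecx, 5  (cmp 6,5)
jg L0: taken
after sub ebx, 13: ebx=(-47)-13=-60
after add ebx, 4: ebx=(-60)+4=-56
after xor ebx, 19: ebx=(-56)^19=-37
after sub ecx, 1: ecx=6-1=5
cmp ecx, 5  (cmp 5,5)
jg L0: not taken
halt.
Total executed instructions: 45.

45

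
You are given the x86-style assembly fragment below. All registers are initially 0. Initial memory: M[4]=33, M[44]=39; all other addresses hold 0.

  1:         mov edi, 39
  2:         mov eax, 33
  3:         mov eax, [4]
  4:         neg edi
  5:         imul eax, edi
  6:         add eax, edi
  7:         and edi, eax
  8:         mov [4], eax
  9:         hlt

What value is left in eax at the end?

edi=39
eax=33
eax=M[4]=33
edi=-(39)=-39
eax=33*(-39)=-1287
eax=(-1287)+(-39)=-1326
edi=(-39)&(-1326)=-1328
mov [4], eax → M[4]=-1326
halt.

-1326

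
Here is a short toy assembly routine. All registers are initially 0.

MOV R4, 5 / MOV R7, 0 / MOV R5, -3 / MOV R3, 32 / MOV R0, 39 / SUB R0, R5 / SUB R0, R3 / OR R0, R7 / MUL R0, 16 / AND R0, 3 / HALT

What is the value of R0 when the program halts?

0

MOV R4, 5 → R4=5
MOV R7, 0 → R7=0
MOV R5, -3 → R5=-3
MOV R3, 32 → R3=32
MOV R0, 39 → R0=39
SUB R0, R5 → R0=39-(-3)=42
SUB R0, R3 → R0=42-32=10
OR R0, R7 → R0=10|0=10
MUL R0, 16 → R0=10*16=160
AND R0, 3 → R0=160&3=0
halt.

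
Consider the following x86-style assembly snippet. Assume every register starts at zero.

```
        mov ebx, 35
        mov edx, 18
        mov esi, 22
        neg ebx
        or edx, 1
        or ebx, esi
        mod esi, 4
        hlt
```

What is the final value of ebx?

ebx=35
edx=18
esi=22
ebx=-(35)=-35
edx=18|1=19
ebx=(-35)|22=-33
esi=22%4=2
halt.

-33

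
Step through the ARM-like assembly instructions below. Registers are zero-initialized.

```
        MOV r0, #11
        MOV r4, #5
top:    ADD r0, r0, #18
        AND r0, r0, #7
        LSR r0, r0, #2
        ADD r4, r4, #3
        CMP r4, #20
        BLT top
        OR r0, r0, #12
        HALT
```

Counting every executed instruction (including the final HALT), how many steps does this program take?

MOV r0, #11 → r0=11
MOV r4, #5 → r4=5
ADD r0, r0, #18 → r0=11+18=29
AND r0, r0, #7 → r0=29&7=5
LSR r0, r0, #2 → r0=5>>2=1
ADD r4, r4, #3 → r4=5+3=8
CMP r4, #20  (cmp 8,20)
BLT top: taken
ADD r0, r0, #18 → r0=1+18=19
AND r0, r0, #7 → r0=19&7=3
LSR r0, r0, #2 → r0=3>>2=0
ADD r4, r4, #3 → r4=8+3=11
CMP r4, #20  (cmp 11,20)
BLT top: taken
ADD r0, r0, #18 → r0=0+18=18
AND r0, r0, #7 → r0=18&7=2
LSR r0, r0, #2 → r0=2>>2=0
ADD r4, r4, #3 → r4=11+3=14
CMP r4, #20  (cmp 14,20)
BLT top: taken
ADD r0, r0, #18 → r0=0+18=18
AND r0, r0, #7 → r0=18&7=2
LSR r0, r0, #2 → r0=2>>2=0
ADD r4, r4, #3 → r4=14+3=17
CMP r4, #20  (cmp 17,20)
BLT top: taken
ADD r0, r0, #18 → r0=0+18=18
AND r0, r0, #7 → r0=18&7=2
LSR r0, r0, #2 → r0=2>>2=0
ADD r4, r4, #3 → r4=17+3=20
CMP r4, #20  (cmp 20,20)
BLT top: not taken
OR r0, r0, #12 → r0=0|12=12
halt.
Total executed instructions: 34.

34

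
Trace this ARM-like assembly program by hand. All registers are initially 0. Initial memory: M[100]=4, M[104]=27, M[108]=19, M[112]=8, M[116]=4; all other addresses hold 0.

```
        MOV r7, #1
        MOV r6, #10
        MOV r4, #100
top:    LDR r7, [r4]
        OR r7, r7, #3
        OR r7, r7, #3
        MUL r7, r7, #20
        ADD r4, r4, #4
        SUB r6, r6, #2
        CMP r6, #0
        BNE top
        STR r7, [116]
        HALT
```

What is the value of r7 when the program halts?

after MOV r7, #1: r7=1
after MOV r6, #10: r6=10
after MOV r4, #100: r4=100
after LDR r7, [r4]: r7=M[100]=4
after OR r7, r7, #3: r7=4|3=7
after OR r7, r7, #3: r7=7|3=7
after MUL r7, r7, #20: r7=7*20=140
after ADD r4, r4, #4: r4=100+4=104
after SUB r6, r6, #2: r6=10-2=8
CMP r6, #0  (cmp 8,0)
BNE top: taken
after LDR r7, [r4]: r7=M[104]=27
after OR r7, r7, #3: r7=27|3=27
after OR r7, r7, #3: r7=27|3=27
after MUL r7, r7, #20: r7=27*20=540
after ADD r4, r4, #4: r4=104+4=108
after SUB r6, r6, #2: r6=8-2=6
CMP r6, #0  (cmp 6,0)
BNE top: taken
after LDR r7, [r4]: r7=M[108]=19
after OR r7, r7, #3: r7=19|3=19
after OR r7, r7, #3: r7=19|3=19
after MUL r7, r7, #20: r7=19*20=380
after ADD r4, r4, #4: r4=108+4=112
after SUB r6, r6, #2: r6=6-2=4
CMP r6, #0  (cmp 4,0)
BNE top: taken
after LDR r7, [r4]: r7=M[112]=8
after OR r7, r7, #3: r7=8|3=11
after OR r7, r7, #3: r7=11|3=11
after MUL r7, r7, #20: r7=11*20=220
after ADD r4, r4, #4: r4=112+4=116
after SUB r6, r6, #2: r6=4-2=2
CMP r6, #0  (cmp 2,0)
BNE top: taken
after LDR r7, [r4]: r7=M[116]=4
after OR r7, r7, #3: r7=4|3=7
after OR r7, r7, #3: r7=7|3=7
after MUL r7, r7, #20: r7=7*20=140
after ADD r4, r4, #4: r4=116+4=120
after SUB r6, r6, #2: r6=2-2=0
CMP r6, #0  (cmp 0,0)
BNE top: not taken
STR r7, [116] → M[116]=140
halt.

140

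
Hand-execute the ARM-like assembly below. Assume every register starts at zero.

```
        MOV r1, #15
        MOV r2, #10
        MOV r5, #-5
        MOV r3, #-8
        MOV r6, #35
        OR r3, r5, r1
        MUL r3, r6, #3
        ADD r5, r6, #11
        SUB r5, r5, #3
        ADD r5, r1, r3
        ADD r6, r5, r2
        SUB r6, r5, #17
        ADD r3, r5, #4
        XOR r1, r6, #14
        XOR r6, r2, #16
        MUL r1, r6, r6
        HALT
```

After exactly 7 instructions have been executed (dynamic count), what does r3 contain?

after MOV r1, #15: r1=15
after MOV r2, #10: r2=10
after MOV r5, #-5: r5=-5
after MOV r3, #-8: r3=-8
after MOV r6, #35: r6=35
after OR r3, r5, r1: r3=(-5)|15=-1
after MUL r3, r6, #3: r3=35*3=105
After step 7: r3 = 105.

105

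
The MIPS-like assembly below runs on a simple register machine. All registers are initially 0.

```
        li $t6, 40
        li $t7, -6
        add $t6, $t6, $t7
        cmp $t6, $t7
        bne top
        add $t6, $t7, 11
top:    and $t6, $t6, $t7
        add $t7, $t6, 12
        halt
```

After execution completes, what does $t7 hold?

46

$t6=40
$t7=-6
$t6=40+(-6)=34
cmp $t6, $t7  (cmp 34,-6)
bne top: taken
$t6=34&(-6)=34
$t7=34+12=46
halt.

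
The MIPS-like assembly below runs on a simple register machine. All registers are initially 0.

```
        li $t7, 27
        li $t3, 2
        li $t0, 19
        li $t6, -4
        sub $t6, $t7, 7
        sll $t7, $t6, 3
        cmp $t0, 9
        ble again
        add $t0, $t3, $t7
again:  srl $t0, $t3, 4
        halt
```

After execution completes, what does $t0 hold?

0

after li $t7, 27: $t7=27
after li $t3, 2: $t3=2
after li $t0, 19: $t0=19
after li $t6, -4: $t6=-4
after sub $t6, $t7, 7: $t6=27-7=20
after sll $t7, $t6, 3: $t7=20<<3=160
cmp $t0, 9  (cmp 19,9)
ble again: not taken
after add $t0, $t3, $t7: $t0=2+160=162
after srl $t0, $t3, 4: $t0=2>>4=0
halt.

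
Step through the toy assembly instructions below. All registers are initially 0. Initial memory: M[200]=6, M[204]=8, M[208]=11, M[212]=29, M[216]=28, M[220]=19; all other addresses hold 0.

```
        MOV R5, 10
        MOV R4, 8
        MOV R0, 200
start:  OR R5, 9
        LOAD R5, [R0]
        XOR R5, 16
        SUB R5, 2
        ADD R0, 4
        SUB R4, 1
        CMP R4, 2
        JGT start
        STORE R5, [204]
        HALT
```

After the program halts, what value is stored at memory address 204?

1

MOV R5, 10 → R5=10
MOV R4, 8 → R4=8
MOV R0, 200 → R0=200
OR R5, 9 → R5=10|9=11
LOAD R5, [R0] → R5=M[200]=6
XOR R5, 16 → R5=6^16=22
SUB R5, 2 → R5=22-2=20
ADD R0, 4 → R0=200+4=204
SUB R4, 1 → R4=8-1=7
CMP R4, 2  (cmp 7,2)
JGT start: taken
OR R5, 9 → R5=20|9=29
LOAD R5, [R0] → R5=M[204]=8
XOR R5, 16 → R5=8^16=24
SUB R5, 2 → R5=24-2=22
ADD R0, 4 → R0=204+4=208
SUB R4, 1 → R4=7-1=6
CMP R4, 2  (cmp 6,2)
JGT start: taken
OR R5, 9 → R5=22|9=31
LOAD R5, [R0] → R5=M[208]=11
XOR R5, 16 → R5=11^16=27
SUB R5, 2 → R5=27-2=25
ADD R0, 4 → R0=208+4=212
SUB R4, 1 → R4=6-1=5
CMP R4, 2  (cmp 5,2)
JGT start: taken
OR R5, 9 → R5=25|9=25
LOAD R5, [R0] → R5=M[212]=29
XOR R5, 16 → R5=29^16=13
SUB R5, 2 → R5=13-2=11
ADD R0, 4 → R0=212+4=216
SUB R4, 1 → R4=5-1=4
CMP R4, 2  (cmp 4,2)
JGT start: taken
OR R5, 9 → R5=11|9=11
LOAD R5, [R0] → R5=M[216]=28
XOR R5, 16 → R5=28^16=12
SUB R5, 2 → R5=12-2=10
ADD R0, 4 → R0=216+4=220
SUB R4, 1 → R4=4-1=3
CMP R4, 2  (cmp 3,2)
JGT start: taken
OR R5, 9 → R5=10|9=11
LOAD R5, [R0] → R5=M[220]=19
XOR R5, 16 → R5=19^16=3
SUB R5, 2 → R5=3-2=1
ADD R0, 4 → R0=220+4=224
SUB R4, 1 → R4=3-1=2
CMP R4, 2  (cmp 2,2)
JGT start: not taken
STORE R5, [204] → M[204]=1
halt.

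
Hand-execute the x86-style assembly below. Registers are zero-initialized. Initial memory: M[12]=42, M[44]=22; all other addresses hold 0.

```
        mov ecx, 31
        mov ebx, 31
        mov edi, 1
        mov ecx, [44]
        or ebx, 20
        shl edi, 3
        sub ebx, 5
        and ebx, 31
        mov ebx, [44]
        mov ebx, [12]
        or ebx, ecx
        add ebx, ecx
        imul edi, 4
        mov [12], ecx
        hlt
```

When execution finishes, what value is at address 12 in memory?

22

after mov ecx, 31: ecx=31
after mov ebx, 31: ebx=31
after mov edi, 1: edi=1
after mov ecx, [44]: ecx=M[44]=22
after or ebx, 20: ebx=31|20=31
after shl edi, 3: edi=1<<3=8
after sub ebx, 5: ebx=31-5=26
after and ebx, 31: ebx=26&31=26
after mov ebx, [44]: ebx=M[44]=22
after mov ebx, [12]: ebx=M[12]=42
after or ebx, ecx: ebx=42|22=62
after add ebx, ecx: ebx=62+22=84
after imul edi, 4: edi=8*4=32
mov [12], ecx → M[12]=22
halt.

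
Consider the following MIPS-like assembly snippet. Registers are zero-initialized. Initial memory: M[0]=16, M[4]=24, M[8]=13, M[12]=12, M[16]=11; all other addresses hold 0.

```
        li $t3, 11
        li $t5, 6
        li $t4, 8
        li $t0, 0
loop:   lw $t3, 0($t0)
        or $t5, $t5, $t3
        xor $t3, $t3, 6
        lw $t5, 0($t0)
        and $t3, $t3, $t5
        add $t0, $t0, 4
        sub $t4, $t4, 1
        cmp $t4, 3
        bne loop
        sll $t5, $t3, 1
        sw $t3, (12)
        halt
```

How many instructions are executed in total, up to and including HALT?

li $t3, 11 → $t3=11
li $t5, 6 → $t5=6
li $t4, 8 → $t4=8
li $t0, 0 → $t0=0
lw $t3, 0($t0) → $t3=M[0]=16
or $t5, $t5, $t3 → $t5=6|16=22
xor $t3, $t3, 6 → $t3=16^6=22
lw $t5, 0($t0) → $t5=M[0]=16
and $t3, $t3, $t5 → $t3=22&16=16
add $t0, $t0, 4 → $t0=0+4=4
sub $t4, $t4, 1 → $t4=8-1=7
cmp $t4, 3  (cmp 7,3)
bne loop: taken
lw $t3, 0($t0) → $t3=M[4]=24
or $t5, $t5, $t3 → $t5=16|24=24
xor $t3, $t3, 6 → $t3=24^6=30
lw $t5, 0($t0) → $t5=M[4]=24
and $t3, $t3, $t5 → $t3=30&24=24
add $t0, $t0, 4 → $t0=4+4=8
sub $t4, $t4, 1 → $t4=7-1=6
cmp $t4, 3  (cmp 6,3)
bne loop: taken
lw $t3, 0($t0) → $t3=M[8]=13
or $t5, $t5, $t3 → $t5=24|13=29
xor $t3, $t3, 6 → $t3=13^6=11
lw $t5, 0($t0) → $t5=M[8]=13
and $t3, $t3, $t5 → $t3=11&13=9
add $t0, $t0, 4 → $t0=8+4=12
sub $t4, $t4, 1 → $t4=6-1=5
cmp $t4, 3  (cmp 5,3)
bne loop: taken
lw $t3, 0($t0) → $t3=M[12]=12
or $t5, $t5, $t3 → $t5=13|12=13
xor $t3, $t3, 6 → $t3=12^6=10
lw $t5, 0($t0) → $t5=M[12]=12
and $t3, $t3, $t5 → $t3=10&12=8
add $t0, $t0, 4 → $t0=12+4=16
sub $t4, $t4, 1 → $t4=5-1=4
cmp $t4, 3  (cmp 4,3)
bne loop: taken
lw $t3, 0($t0) → $t3=M[16]=11
or $t5, $t5, $t3 → $t5=12|11=15
xor $t3, $t3, 6 → $t3=11^6=13
lw $t5, 0($t0) → $t5=M[16]=11
and $t3, $t3, $t5 → $t3=13&11=9
add $t0, $t0, 4 → $t0=16+4=20
sub $t4, $t4, 1 → $t4=4-1=3
cmp $t4, 3  (cmp 3,3)
bne loop: not taken
sll $t5, $t3, 1 → $t5=9<<1=18
sw $t3, (12) → M[12]=9
halt.
Total executed instructions: 52.

52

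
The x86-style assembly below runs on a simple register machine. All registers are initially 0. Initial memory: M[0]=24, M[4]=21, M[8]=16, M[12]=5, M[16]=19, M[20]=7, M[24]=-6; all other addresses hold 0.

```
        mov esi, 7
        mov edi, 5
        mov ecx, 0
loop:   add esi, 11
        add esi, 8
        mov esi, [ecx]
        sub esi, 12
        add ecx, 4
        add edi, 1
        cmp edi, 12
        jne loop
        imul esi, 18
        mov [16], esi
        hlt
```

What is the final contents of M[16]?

-324

after mov esi, 7: esi=7
after mov edi, 5: edi=5
after mov ecx, 0: ecx=0
after add esi, 11: esi=7+11=18
after add esi, 8: esi=18+8=26
after mov esi, [ecx]: esi=M[0]=24
after sub esi, 12: esi=24-12=12
after add ecx, 4: ecx=0+4=4
after add edi, 1: edi=5+1=6
cmp edi, 12  (cmp 6,12)
jne loop: taken
after add esi, 11: esi=12+11=23
after add esi, 8: esi=23+8=31
after mov esi, [ecx]: esi=M[4]=21
after sub esi, 12: esi=21-12=9
after add ecx, 4: ecx=4+4=8
after add edi, 1: edi=6+1=7
cmp edi, 12  (cmp 7,12)
jne loop: taken
after add esi, 11: esi=9+11=20
after add esi, 8: esi=20+8=28
after mov esi, [ecx]: esi=M[8]=16
after sub esi, 12: esi=16-12=4
after add ecx, 4: ecx=8+4=12
after add edi, 1: edi=7+1=8
cmp edi, 12  (cmp 8,12)
jne loop: taken
after add esi, 11: esi=4+11=15
after add esi, 8: esi=15+8=23
after mov esi, [ecx]: esi=M[12]=5
after sub esi, 12: esi=5-12=-7
after add ecx, 4: ecx=12+4=16
after add edi, 1: edi=8+1=9
cmp edi, 12  (cmp 9,12)
jne loop: taken
after add esi, 11: esi=(-7)+11=4
after add esi, 8: esi=4+8=12
after mov esi, [ecx]: esi=M[16]=19
after sub esi, 12: esi=19-12=7
after add ecx, 4: ecx=16+4=20
after add edi, 1: edi=9+1=10
cmp edi, 12  (cmp 10,12)
jne loop: taken
after add esi, 11: esi=7+11=18
after add esi, 8: esi=18+8=26
after mov esi, [ecx]: esi=M[20]=7
after sub esi, 12: esi=7-12=-5
after add ecx, 4: ecx=20+4=24
after add edi, 1: edi=10+1=11
cmp edi, 12  (cmp 11,12)
jne loop: taken
after add esi, 11: esi=(-5)+11=6
after add esi, 8: esi=6+8=14
after mov esi, [ecx]: esi=M[24]=-6
after sub esi, 12: esi=(-6)-12=-18
after add ecx, 4: ecx=24+4=28
after add edi, 1: edi=11+1=12
cmp edi, 12  (cmp 12,12)
jne loop: not taken
after imul esi, 18: esi=(-18)*18=-324
mov [16], esi → M[16]=-324
halt.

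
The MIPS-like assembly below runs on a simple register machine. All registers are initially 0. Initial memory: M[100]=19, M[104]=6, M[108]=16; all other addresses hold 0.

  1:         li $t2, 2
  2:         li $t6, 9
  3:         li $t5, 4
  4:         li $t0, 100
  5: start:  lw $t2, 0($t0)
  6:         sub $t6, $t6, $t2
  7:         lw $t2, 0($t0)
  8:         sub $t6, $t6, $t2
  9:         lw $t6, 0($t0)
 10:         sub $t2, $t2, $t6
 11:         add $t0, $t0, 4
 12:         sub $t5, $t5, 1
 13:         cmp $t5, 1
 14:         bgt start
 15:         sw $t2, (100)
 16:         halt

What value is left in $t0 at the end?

112

after li $t2, 2: $t2=2
after li $t6, 9: $t6=9
after li $t5, 4: $t5=4
after li $t0, 100: $t0=100
after lw $t2, 0($t0): $t2=M[100]=19
after sub $t6, $t6, $t2: $t6=9-19=-10
after lw $t2, 0($t0): $t2=M[100]=19
after sub $t6, $t6, $t2: $t6=(-10)-19=-29
after lw $t6, 0($t0): $t6=M[100]=19
after sub $t2, $t2, $t6: $t2=19-19=0
after add $t0, $t0, 4: $t0=100+4=104
after sub $t5, $t5, 1: $t5=4-1=3
cmp $t5, 1  (cmp 3,1)
bgt start: taken
after lw $t2, 0($t0): $t2=M[104]=6
after sub $t6, $t6, $t2: $t6=19-6=13
after lw $t2, 0($t0): $t2=M[104]=6
after sub $t6, $t6, $t2: $t6=13-6=7
after lw $t6, 0($t0): $t6=M[104]=6
after sub $t2, $t2, $t6: $t2=6-6=0
after add $t0, $t0, 4: $t0=104+4=108
after sub $t5, $t5, 1: $t5=3-1=2
cmp $t5, 1  (cmp 2,1)
bgt start: taken
after lw $t2, 0($t0): $t2=M[108]=16
after sub $t6, $t6, $t2: $t6=6-16=-10
after lw $t2, 0($t0): $t2=M[108]=16
after sub $t6, $t6, $t2: $t6=(-10)-16=-26
after lw $t6, 0($t0): $t6=M[108]=16
after sub $t2, $t2, $t6: $t2=16-16=0
after add $t0, $t0, 4: $t0=108+4=112
after sub $t5, $t5, 1: $t5=2-1=1
cmp $t5, 1  (cmp 1,1)
bgt start: not taken
sw $t2, (100) → M[100]=0
halt.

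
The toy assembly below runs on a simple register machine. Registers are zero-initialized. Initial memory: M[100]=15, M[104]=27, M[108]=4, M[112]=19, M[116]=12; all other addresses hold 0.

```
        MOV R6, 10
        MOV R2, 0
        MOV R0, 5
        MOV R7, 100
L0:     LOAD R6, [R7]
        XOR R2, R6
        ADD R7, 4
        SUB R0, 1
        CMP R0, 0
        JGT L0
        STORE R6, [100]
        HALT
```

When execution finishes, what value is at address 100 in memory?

12

MOV R6, 10 → R6=10
MOV R2, 0 → R2=0
MOV R0, 5 → R0=5
MOV R7, 100 → R7=100
LOAD R6, [R7] → R6=M[100]=15
XOR R2, R6 → R2=0^15=15
ADD R7, 4 → R7=100+4=104
SUB R0, 1 → R0=5-1=4
CMP R0, 0  (cmp 4,0)
JGT L0: taken
LOAD R6, [R7] → R6=M[104]=27
XOR R2, R6 → R2=15^27=20
ADD R7, 4 → R7=104+4=108
SUB R0, 1 → R0=4-1=3
CMP R0, 0  (cmp 3,0)
JGT L0: taken
LOAD R6, [R7] → R6=M[108]=4
XOR R2, R6 → R2=20^4=16
ADD R7, 4 → R7=108+4=112
SUB R0, 1 → R0=3-1=2
CMP R0, 0  (cmp 2,0)
JGT L0: taken
LOAD R6, [R7] → R6=M[112]=19
XOR R2, R6 → R2=16^19=3
ADD R7, 4 → R7=112+4=116
SUB R0, 1 → R0=2-1=1
CMP R0, 0  (cmp 1,0)
JGT L0: taken
LOAD R6, [R7] → R6=M[116]=12
XOR R2, R6 → R2=3^12=15
ADD R7, 4 → R7=116+4=120
SUB R0, 1 → R0=1-1=0
CMP R0, 0  (cmp 0,0)
JGT L0: not taken
STORE R6, [100] → M[100]=12
halt.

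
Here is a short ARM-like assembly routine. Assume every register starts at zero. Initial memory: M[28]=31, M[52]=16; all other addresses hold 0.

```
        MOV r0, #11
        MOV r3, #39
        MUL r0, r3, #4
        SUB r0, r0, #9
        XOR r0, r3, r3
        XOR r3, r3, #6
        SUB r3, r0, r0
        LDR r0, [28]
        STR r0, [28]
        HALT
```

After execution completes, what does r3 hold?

r0=11
r3=39
r0=39*4=156
r0=156-9=147
r0=39^39=0
r3=39^6=33
r3=0-0=0
r0=M[28]=31
STR r0, [28] → M[28]=31
halt.

0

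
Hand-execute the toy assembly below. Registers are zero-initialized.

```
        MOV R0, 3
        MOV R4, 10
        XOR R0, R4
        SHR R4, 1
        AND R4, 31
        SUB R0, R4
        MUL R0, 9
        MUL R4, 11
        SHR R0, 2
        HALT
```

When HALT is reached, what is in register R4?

55

R0=3
R4=10
R0=3^10=9
R4=10>>1=5
R4=5&31=5
R0=9-5=4
R0=4*9=36
R4=5*11=55
R0=36>>2=9
halt.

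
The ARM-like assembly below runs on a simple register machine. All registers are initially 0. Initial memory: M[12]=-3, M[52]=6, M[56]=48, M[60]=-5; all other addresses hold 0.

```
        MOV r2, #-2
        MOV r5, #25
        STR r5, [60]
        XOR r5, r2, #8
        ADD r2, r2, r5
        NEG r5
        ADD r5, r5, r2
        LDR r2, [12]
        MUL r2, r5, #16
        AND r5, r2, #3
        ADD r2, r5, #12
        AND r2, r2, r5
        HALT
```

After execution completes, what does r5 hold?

0

MOV r2, #-2 → r2=-2
MOV r5, #25 → r5=25
STR r5, [60] → M[60]=25
XOR r5, r2, #8 → r5=(-2)^8=-10
ADD r2, r2, r5 → r2=(-2)+(-10)=-12
NEG r5 → r5=-(-10)=10
ADD r5, r5, r2 → r5=10+(-12)=-2
LDR r2, [12] → r2=M[12]=-3
MUL r2, r5, #16 → r2=(-2)*16=-32
AND r5, r2, #3 → r5=(-32)&3=0
ADD r2, r5, #12 → r2=0+12=12
AND r2, r2, r5 → r2=12&0=0
halt.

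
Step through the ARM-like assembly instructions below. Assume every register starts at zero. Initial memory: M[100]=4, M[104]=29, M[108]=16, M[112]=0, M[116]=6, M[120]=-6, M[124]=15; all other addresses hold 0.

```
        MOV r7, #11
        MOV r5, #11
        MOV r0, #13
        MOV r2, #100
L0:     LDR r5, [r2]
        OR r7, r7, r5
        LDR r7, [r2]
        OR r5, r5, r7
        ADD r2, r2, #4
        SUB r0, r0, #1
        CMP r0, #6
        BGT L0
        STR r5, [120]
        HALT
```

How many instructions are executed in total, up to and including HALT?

62

MOV r7, #11 → r7=11
MOV r5, #11 → r5=11
MOV r0, #13 → r0=13
MOV r2, #100 → r2=100
LDR r5, [r2] → r5=M[100]=4
OR r7, r7, r5 → r7=11|4=15
LDR r7, [r2] → r7=M[100]=4
OR r5, r5, r7 → r5=4|4=4
ADD r2, r2, #4 → r2=100+4=104
SUB r0, r0, #1 → r0=13-1=12
CMP r0, #6  (cmp 12,6)
BGT L0: taken
LDR r5, [r2] → r5=M[104]=29
OR r7, r7, r5 → r7=4|29=29
LDR r7, [r2] → r7=M[104]=29
OR r5, r5, r7 → r5=29|29=29
ADD r2, r2, #4 → r2=104+4=108
SUB r0, r0, #1 → r0=12-1=11
CMP r0, #6  (cmp 11,6)
BGT L0: taken
LDR r5, [r2] → r5=M[108]=16
OR r7, r7, r5 → r7=29|16=29
LDR r7, [r2] → r7=M[108]=16
OR r5, r5, r7 → r5=16|16=16
ADD r2, r2, #4 → r2=108+4=112
SUB r0, r0, #1 → r0=11-1=10
CMP r0, #6  (cmp 10,6)
BGT L0: taken
LDR r5, [r2] → r5=M[112]=0
OR r7, r7, r5 → r7=16|0=16
LDR r7, [r2] → r7=M[112]=0
OR r5, r5, r7 → r5=0|0=0
ADD r2, r2, #4 → r2=112+4=116
SUB r0, r0, #1 → r0=10-1=9
CMP r0, #6  (cmp 9,6)
BGT L0: taken
LDR r5, [r2] → r5=M[116]=6
OR r7, r7, r5 → r7=0|6=6
LDR r7, [r2] → r7=M[116]=6
OR r5, r5, r7 → r5=6|6=6
ADD r2, r2, #4 → r2=116+4=120
SUB r0, r0, #1 → r0=9-1=8
CMP r0, #6  (cmp 8,6)
BGT L0: taken
LDR r5, [r2] → r5=M[120]=-6
OR r7, r7, r5 → r7=6|(-6)=-2
LDR r7, [r2] → r7=M[120]=-6
OR r5, r5, r7 → r5=(-6)|(-6)=-6
ADD r2, r2, #4 → r2=120+4=124
SUB r0, r0, #1 → r0=8-1=7
CMP r0, #6  (cmp 7,6)
BGT L0: taken
LDR r5, [r2] → r5=M[124]=15
OR r7, r7, r5 → r7=(-6)|15=-1
LDR r7, [r2] → r7=M[124]=15
OR r5, r5, r7 → r5=15|15=15
ADD r2, r2, #4 → r2=124+4=128
SUB r0, r0, #1 → r0=7-1=6
CMP r0, #6  (cmp 6,6)
BGT L0: not taken
STR r5, [120] → M[120]=15
halt.
Total executed instructions: 62.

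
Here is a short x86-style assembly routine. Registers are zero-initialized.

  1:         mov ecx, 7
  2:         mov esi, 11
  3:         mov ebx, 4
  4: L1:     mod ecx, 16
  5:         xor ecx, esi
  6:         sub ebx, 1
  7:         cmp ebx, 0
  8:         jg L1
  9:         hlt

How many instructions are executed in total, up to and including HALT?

24

mov ecx, 7 → ecx=7
mov esi, 11 → esi=11
mov ebx, 4 → ebx=4
mod ecx, 16 → ecx=7%16=7
xor ecx, esi → ecx=7^11=12
sub ebx, 1 → ebx=4-1=3
cmp ebx, 0  (cmp 3,0)
jg L1: taken
mod ecx, 16 → ecx=12%16=12
xor ecx, esi → ecx=12^11=7
sub ebx, 1 → ebx=3-1=2
cmp ebx, 0  (cmp 2,0)
jg L1: taken
mod ecx, 16 → ecx=7%16=7
xor ecx, esi → ecx=7^11=12
sub ebx, 1 → ebx=2-1=1
cmp ebx, 0  (cmp 1,0)
jg L1: taken
mod ecx, 16 → ecx=12%16=12
xor ecx, esi → ecx=12^11=7
sub ebx, 1 → ebx=1-1=0
cmp ebx, 0  (cmp 0,0)
jg L1: not taken
halt.
Total executed instructions: 24.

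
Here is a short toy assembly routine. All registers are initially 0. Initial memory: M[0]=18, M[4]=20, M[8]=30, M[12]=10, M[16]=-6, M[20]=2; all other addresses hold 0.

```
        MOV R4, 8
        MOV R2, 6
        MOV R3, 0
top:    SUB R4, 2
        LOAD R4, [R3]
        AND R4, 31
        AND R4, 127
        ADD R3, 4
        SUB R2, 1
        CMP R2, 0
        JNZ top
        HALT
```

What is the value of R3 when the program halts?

MOV R4, 8 → R4=8
MOV R2, 6 → R2=6
MOV R3, 0 → R3=0
SUB R4, 2 → R4=8-2=6
LOAD R4, [R3] → R4=M[0]=18
AND R4, 31 → R4=18&31=18
AND R4, 127 → R4=18&127=18
ADD R3, 4 → R3=0+4=4
SUB R2, 1 → R2=6-1=5
CMP R2, 0  (cmp 5,0)
JNZ top: taken
SUB R4, 2 → R4=18-2=16
LOAD R4, [R3] → R4=M[4]=20
AND R4, 31 → R4=20&31=20
AND R4, 127 → R4=20&127=20
ADD R3, 4 → R3=4+4=8
SUB R2, 1 → R2=5-1=4
CMP R2, 0  (cmp 4,0)
JNZ top: taken
SUB R4, 2 → R4=20-2=18
LOAD R4, [R3] → R4=M[8]=30
AND R4, 31 → R4=30&31=30
AND R4, 127 → R4=30&127=30
ADD R3, 4 → R3=8+4=12
SUB R2, 1 → R2=4-1=3
CMP R2, 0  (cmp 3,0)
JNZ top: taken
SUB R4, 2 → R4=30-2=28
LOAD R4, [R3] → R4=M[12]=10
AND R4, 31 → R4=10&31=10
AND R4, 127 → R4=10&127=10
ADD R3, 4 → R3=12+4=16
SUB R2, 1 → R2=3-1=2
CMP R2, 0  (cmp 2,0)
JNZ top: taken
SUB R4, 2 → R4=10-2=8
LOAD R4, [R3] → R4=M[16]=-6
AND R4, 31 → R4=(-6)&31=26
AND R4, 127 → R4=26&127=26
ADD R3, 4 → R3=16+4=20
SUB R2, 1 → R2=2-1=1
CMP R2, 0  (cmp 1,0)
JNZ top: taken
SUB R4, 2 → R4=26-2=24
LOAD R4, [R3] → R4=M[20]=2
AND R4, 31 → R4=2&31=2
AND R4, 127 → R4=2&127=2
ADD R3, 4 → R3=20+4=24
SUB R2, 1 → R2=1-1=0
CMP R2, 0  (cmp 0,0)
JNZ top: not taken
halt.

24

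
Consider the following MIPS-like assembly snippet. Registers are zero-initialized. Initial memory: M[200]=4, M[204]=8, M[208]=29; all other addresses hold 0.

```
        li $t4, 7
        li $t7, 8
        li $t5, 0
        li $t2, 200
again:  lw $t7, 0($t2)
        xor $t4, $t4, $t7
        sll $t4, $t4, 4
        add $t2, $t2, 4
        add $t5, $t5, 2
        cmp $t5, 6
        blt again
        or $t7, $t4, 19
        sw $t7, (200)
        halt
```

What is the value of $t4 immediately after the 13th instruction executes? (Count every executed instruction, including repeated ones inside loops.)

$t4=7
$t7=8
$t5=0
$t2=200
$t7=M[200]=4
$t4=7^4=3
$t4=3<<4=48
$t2=200+4=204
$t5=0+2=2
cmp $t5, 6  (cmp 2,6)
blt again: taken
$t7=M[204]=8
$t4=48^8=56
After step 13: $t4 = 56.

56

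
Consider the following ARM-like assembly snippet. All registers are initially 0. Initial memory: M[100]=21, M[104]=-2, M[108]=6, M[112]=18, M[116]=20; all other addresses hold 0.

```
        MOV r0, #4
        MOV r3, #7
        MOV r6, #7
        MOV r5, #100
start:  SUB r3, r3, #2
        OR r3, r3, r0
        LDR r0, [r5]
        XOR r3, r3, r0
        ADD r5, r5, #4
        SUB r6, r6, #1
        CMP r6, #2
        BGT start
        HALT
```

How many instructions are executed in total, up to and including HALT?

45

after MOV r0, #4: r0=4
after MOV r3, #7: r3=7
after MOV r6, #7: r6=7
after MOV r5, #100: r5=100
after SUB r3, r3, #2: r3=7-2=5
after OR r3, r3, r0: r3=5|4=5
after LDR r0, [r5]: r0=M[100]=21
after XOR r3, r3, r0: r3=5^21=16
after ADD r5, r5, #4: r5=100+4=104
after SUB r6, r6, #1: r6=7-1=6
CMP r6, #2  (cmp 6,2)
BGT start: taken
after SUB r3, r3, #2: r3=16-2=14
after OR r3, r3, r0: r3=14|21=31
after LDR r0, [r5]: r0=M[104]=-2
after XOR r3, r3, r0: r3=31^(-2)=-31
after ADD r5, r5, #4: r5=104+4=108
after SUB r6, r6, #1: r6=6-1=5
CMP r6, #2  (cmp 5,2)
BGT start: taken
after SUB r3, r3, #2: r3=(-31)-2=-33
after OR r3, r3, r0: r3=(-33)|(-2)=-1
after LDR r0, [r5]: r0=M[108]=6
after XOR r3, r3, r0: r3=(-1)^6=-7
after ADD r5, r5, #4: r5=108+4=112
after SUB r6, r6, #1: r6=5-1=4
CMP r6, #2  (cmp 4,2)
BGT start: taken
after SUB r3, r3, #2: r3=(-7)-2=-9
after OR r3, r3, r0: r3=(-9)|6=-9
after LDR r0, [r5]: r0=M[112]=18
after XOR r3, r3, r0: r3=(-9)^18=-27
after ADD r5, r5, #4: r5=112+4=116
after SUB r6, r6, #1: r6=4-1=3
CMP r6, #2  (cmp 3,2)
BGT start: taken
after SUB r3, r3, #2: r3=(-27)-2=-29
after OR r3, r3, r0: r3=(-29)|18=-13
after LDR r0, [r5]: r0=M[116]=20
after XOR r3, r3, r0: r3=(-13)^20=-25
after ADD r5, r5, #4: r5=116+4=120
after SUB r6, r6, #1: r6=3-1=2
CMP r6, #2  (cmp 2,2)
BGT start: not taken
halt.
Total executed instructions: 45.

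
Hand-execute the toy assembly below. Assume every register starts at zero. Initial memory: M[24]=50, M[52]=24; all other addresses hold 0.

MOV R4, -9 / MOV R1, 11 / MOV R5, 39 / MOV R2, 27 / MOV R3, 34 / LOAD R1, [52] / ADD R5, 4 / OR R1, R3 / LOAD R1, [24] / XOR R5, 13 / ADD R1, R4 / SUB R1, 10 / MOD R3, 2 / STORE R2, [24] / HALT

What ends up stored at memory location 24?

MOV R4, -9 → R4=-9
MOV R1, 11 → R1=11
MOV R5, 39 → R5=39
MOV R2, 27 → R2=27
MOV R3, 34 → R3=34
LOAD R1, [52] → R1=M[52]=24
ADD R5, 4 → R5=39+4=43
OR R1, R3 → R1=24|34=58
LOAD R1, [24] → R1=M[24]=50
XOR R5, 13 → R5=43^13=38
ADD R1, R4 → R1=50+(-9)=41
SUB R1, 10 → R1=41-10=31
MOD R3, 2 → R3=34%2=0
STORE R2, [24] → M[24]=27
halt.

27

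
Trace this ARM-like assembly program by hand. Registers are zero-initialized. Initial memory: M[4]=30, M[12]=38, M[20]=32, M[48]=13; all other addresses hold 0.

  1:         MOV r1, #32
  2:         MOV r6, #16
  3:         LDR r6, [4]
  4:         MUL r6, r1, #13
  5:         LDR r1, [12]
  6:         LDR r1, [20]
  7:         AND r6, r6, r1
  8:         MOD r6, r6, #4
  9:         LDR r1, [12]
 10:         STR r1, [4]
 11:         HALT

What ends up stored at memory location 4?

38

MOV r1, #32 → r1=32
MOV r6, #16 → r6=16
LDR r6, [4] → r6=M[4]=30
MUL r6, r1, #13 → r6=32*13=416
LDR r1, [12] → r1=M[12]=38
LDR r1, [20] → r1=M[20]=32
AND r6, r6, r1 → r6=416&32=32
MOD r6, r6, #4 → r6=32%4=0
LDR r1, [12] → r1=M[12]=38
STR r1, [4] → M[4]=38
halt.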